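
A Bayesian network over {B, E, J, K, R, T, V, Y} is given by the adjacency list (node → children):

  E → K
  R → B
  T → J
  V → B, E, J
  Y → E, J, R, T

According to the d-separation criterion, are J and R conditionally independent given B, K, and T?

No

Enumerating the 6 paths from J to R and testing each for blocking by {B, K, T}:
  1. J ← T ← Y → R — T:chain[blocks]; Y:fork[open] ⇒ blocked
  2. J ← T ← Y → E ← V → B ← R — T:chain[blocks]; Y:fork[open]; E:collider[open]; V:fork[open]; B:collider[open] ⇒ blocked
  3. J ← Y → R — Y:fork[open] ⇒ active
  4. J ← Y → E ← V → B ← R — Y:fork[open]; E:collider[open]; V:fork[open]; B:collider[open] ⇒ active
  5. J ← V → B ← R — V:fork[open]; B:collider[open] ⇒ active
  6. J ← V → E ← Y → R — V:fork[open]; E:collider[open]; Y:fork[open] ⇒ active
Because an active path exists, J and R are not d-separated.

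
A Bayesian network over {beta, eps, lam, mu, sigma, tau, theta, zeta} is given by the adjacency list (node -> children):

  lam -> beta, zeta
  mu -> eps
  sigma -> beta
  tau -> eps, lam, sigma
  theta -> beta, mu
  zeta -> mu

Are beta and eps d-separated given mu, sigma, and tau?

Yes — beta and eps are d-separated given {mu, sigma, tau}.

We examine all 6 paths between beta and eps:
  1. beta ← theta → mu → eps — theta:fork[open]; mu:chain[blocks] ⇒ blocked
  2. beta ← theta → mu ← zeta ← lam ← tau → eps — theta:fork[open]; mu:collider[open]; zeta:chain[open]; lam:chain[open]; tau:fork[blocks] ⇒ blocked
  3. beta ← lam → zeta → mu → eps — lam:fork[open]; zeta:chain[open]; mu:chain[blocks] ⇒ blocked
  4. beta ← lam ← tau → eps — lam:chain[open]; tau:fork[blocks] ⇒ blocked
  5. beta ← sigma ← tau → eps — sigma:chain[blocks]; tau:fork[blocks] ⇒ blocked
  6. beta ← sigma ← tau → lam → zeta → mu → eps — sigma:chain[blocks]; tau:fork[blocks]; lam:chain[open]; zeta:chain[open]; mu:chain[blocks] ⇒ blocked
Every path is blocked, so beta and eps are d-separated given {mu, sigma, tau}.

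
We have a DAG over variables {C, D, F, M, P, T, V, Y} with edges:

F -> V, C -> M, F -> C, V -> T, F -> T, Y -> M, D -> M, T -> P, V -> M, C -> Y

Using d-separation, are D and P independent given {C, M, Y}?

There are 6 undirected paths between D and P; checking each against the conditioning set {C, M, Y}:
Path 1: D → M ← C ← F → T → P
  C is a chain here and C is conditioned on, so the path is blocked at C.
Path 2: D → M ← C ← F → V → T → P
  C is a chain here and C is conditioned on, so the path is blocked at C.
Path 3: D → M ← Y ← C ← F → T → P
  Y is a chain here and Y is conditioned on, so the path is blocked at Y.
Path 4: D → M ← Y ← C ← F → V → T → P
  Y is a chain here and Y is conditioned on, so the path is blocked at Y.
Path 5: D → M ← V ← F → T → P
  M is a collider and M is conditioned on, which opens it; V is a chain and V is not conditioned on; F is a fork and F is not conditioned on; T is a chain and T is not conditioned on — no node blocks this path, so it is active.
Path 6: D → M ← V → T → P
  M is a collider and M is conditioned on, which opens it; V is a fork and V is not conditioned on; T is a chain and T is not conditioned on — no node blocks this path, so it is active.
At least one path is unblocked, so d-separation fails.

No — D and P are not d-separated given {C, M, Y}.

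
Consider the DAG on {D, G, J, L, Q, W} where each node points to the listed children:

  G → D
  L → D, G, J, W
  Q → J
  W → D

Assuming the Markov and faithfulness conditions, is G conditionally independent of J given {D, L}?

3 paths connect G and J; each must be blocked for d-separation to hold:
  1. G ← L → J — L:fork[blocks] ⇒ blocked
  2. G → D ← L → J — D:collider[open]; L:fork[blocks] ⇒ blocked
  3. G → D ← W ← L → J — D:collider[open]; W:chain[open]; L:fork[blocks] ⇒ blocked
Every path is blocked, so G and J are d-separated given {D, L}.

Yes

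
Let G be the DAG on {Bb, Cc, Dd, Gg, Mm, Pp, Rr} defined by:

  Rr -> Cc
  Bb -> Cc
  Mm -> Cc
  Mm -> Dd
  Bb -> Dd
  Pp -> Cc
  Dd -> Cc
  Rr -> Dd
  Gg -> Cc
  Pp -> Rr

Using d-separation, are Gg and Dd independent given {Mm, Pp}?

Enumerating the 5 paths from Gg to Dd and testing each for blocking by {Mm, Pp}:
Path 1: Gg → Cc ← Bb → Dd
  Cc is a collider here and neither Cc nor any of its descendants is conditioned on, so the collider stays closed — the path is blocked at Cc.
Path 2: Gg → Cc ← Pp → Rr → Dd
  Cc is a collider here and neither Cc nor any of its descendants is conditioned on, so the collider stays closed — the path is blocked at Cc.
Path 3: Gg → Cc ← Mm → Dd
  Cc is a collider here and neither Cc nor any of its descendants is conditioned on, so the collider stays closed — the path is blocked at Cc.
Path 4: Gg → Cc ← Dd
  Cc is a collider here and neither Cc nor any of its descendants is conditioned on, so the collider stays closed — the path is blocked at Cc.
Path 5: Gg → Cc ← Rr → Dd
  Cc is a collider here and neither Cc nor any of its descendants is conditioned on, so the collider stays closed — the path is blocked at Cc.
Since every path is blocked, d-separation holds.

Yes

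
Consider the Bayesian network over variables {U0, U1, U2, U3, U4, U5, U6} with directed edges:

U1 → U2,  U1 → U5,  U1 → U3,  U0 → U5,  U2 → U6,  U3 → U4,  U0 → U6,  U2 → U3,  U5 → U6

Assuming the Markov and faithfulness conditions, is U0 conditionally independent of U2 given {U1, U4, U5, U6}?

Enumerating the 6 paths from U0 to U2 and testing each for blocking by {U1, U4, U5, U6}:
Path 1: U0 → U5 ← U1 → U2
  U1 is a fork here and U1 is conditioned on, so the path is blocked at U1.
Path 2: U0 → U5 ← U1 → U3 ← U2
  U1 is a fork here and U1 is conditioned on, so the path is blocked at U1.
Path 3: U0 → U5 → U6 ← U2
  U5 is a chain here and U5 is conditioned on, so the path is blocked at U5.
Path 4: U0 → U6 ← U2
  U6 is a collider and U6 is conditioned on, which opens it — no node blocks this path, so it is active.
Path 5: U0 → U6 ← U5 ← U1 → U2
  U5 is a chain here and U5 is conditioned on, so the path is blocked at U5.
Path 6: U0 → U6 ← U5 ← U1 → U3 ← U2
  U5 is a chain here and U5 is conditioned on, so the path is blocked at U5.
Because an active path exists, U0 and U2 are not d-separated.

No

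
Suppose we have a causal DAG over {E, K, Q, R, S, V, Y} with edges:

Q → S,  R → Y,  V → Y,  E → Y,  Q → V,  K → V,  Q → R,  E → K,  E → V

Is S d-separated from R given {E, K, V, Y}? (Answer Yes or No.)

4 paths connect S and R; each must be blocked for d-separation to hold:
Path 1: S ← Q → V → Y ← R
  V is a chain here and V is conditioned on, so the path is blocked at V.
Path 2: S ← Q → V ← E → Y ← R
  E is a fork here and E is conditioned on, so the path is blocked at E.
Path 3: S ← Q → V ← K ← E → Y ← R
  K is a chain here and K is conditioned on, so the path is blocked at K.
Path 4: S ← Q → R
  Q is a fork and Q is not conditioned on — no node blocks this path, so it is active.
At least one path is unblocked, so d-separation fails.

No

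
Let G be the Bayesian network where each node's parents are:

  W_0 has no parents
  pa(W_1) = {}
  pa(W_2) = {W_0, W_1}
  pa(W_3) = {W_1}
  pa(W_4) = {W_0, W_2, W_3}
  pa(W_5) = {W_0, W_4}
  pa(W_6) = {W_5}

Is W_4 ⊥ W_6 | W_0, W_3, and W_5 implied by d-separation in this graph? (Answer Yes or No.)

4 paths connect W_4 and W_6; each must be blocked for d-separation to hold:
Path 1: W_4 ← W_0 → W_5 → W_6
  W_0 is a fork here and W_0 is conditioned on, so the path is blocked at W_0.
Path 2: W_4 ← W_3 ← W_1 → W_2 ← W_0 → W_5 → W_6
  W_3 is a chain here and W_3 is conditioned on, so the path is blocked at W_3.
Path 3: W_4 ← W_2 ← W_0 → W_5 → W_6
  W_0 is a fork here and W_0 is conditioned on, so the path is blocked at W_0.
Path 4: W_4 → W_5 → W_6
  W_5 is a chain here and W_5 is conditioned on, so the path is blocked at W_5.
Every path is blocked, so W_4 and W_6 are d-separated given {W_0, W_3, W_5}.

Yes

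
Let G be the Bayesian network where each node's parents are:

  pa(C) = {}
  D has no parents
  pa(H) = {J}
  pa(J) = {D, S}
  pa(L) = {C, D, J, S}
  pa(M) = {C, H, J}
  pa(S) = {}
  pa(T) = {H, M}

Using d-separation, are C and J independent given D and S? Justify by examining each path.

We examine all 6 paths between C and J:
Path 1: C → L ← J
  L is a collider here and neither L nor any of its descendants is conditioned on, so the collider stays closed — the path is blocked at L.
Path 2: C → L ← D → J
  L is a collider here and neither L nor any of its descendants is conditioned on, so the collider stays closed — the path is blocked at L.
Path 3: C → L ← S → J
  L is a collider here and neither L nor any of its descendants is conditioned on, so the collider stays closed — the path is blocked at L.
Path 4: C → M ← J
  M is a collider here and neither M nor any of its descendants is conditioned on, so the collider stays closed — the path is blocked at M.
Path 5: C → M → T ← H ← J
  T is a collider here and neither T nor any of its descendants is conditioned on, so the collider stays closed — the path is blocked at T.
Path 6: C → M ← H ← J
  M is a collider here and neither M nor any of its descendants is conditioned on, so the collider stays closed — the path is blocked at M.
Since every path is blocked, d-separation holds.

Yes — C and J are d-separated given {D, S}.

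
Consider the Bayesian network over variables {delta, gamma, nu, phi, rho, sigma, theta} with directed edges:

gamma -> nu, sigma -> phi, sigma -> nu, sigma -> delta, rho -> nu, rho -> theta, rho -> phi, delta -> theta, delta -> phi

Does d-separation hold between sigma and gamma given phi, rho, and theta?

We examine all 5 paths between sigma and gamma:
Path 1: sigma → nu ← gamma
  nu is a collider here and neither nu nor any of its descendants is conditioned on, so the collider stays closed — the path is blocked at nu.
Path 2: sigma → phi ← delta → theta ← rho → nu ← gamma
  rho is a fork here and rho is conditioned on, so the path is blocked at rho.
Path 3: sigma → phi ← rho → nu ← gamma
  rho is a fork here and rho is conditioned on, so the path is blocked at rho.
Path 4: sigma → delta → phi ← rho → nu ← gamma
  rho is a fork here and rho is conditioned on, so the path is blocked at rho.
Path 5: sigma → delta → theta ← rho → nu ← gamma
  rho is a fork here and rho is conditioned on, so the path is blocked at rho.
Since every path is blocked, d-separation holds.

Yes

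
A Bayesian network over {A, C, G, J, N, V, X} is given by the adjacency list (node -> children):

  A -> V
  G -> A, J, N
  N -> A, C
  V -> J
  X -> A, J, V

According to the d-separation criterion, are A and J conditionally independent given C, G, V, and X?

We examine all 6 paths between A and J:
  1. A ← G → J — G:fork[blocks] ⇒ blocked
  2. A ← X → J — X:fork[blocks] ⇒ blocked
  3. A ← X → V → J — X:fork[blocks]; V:chain[blocks] ⇒ blocked
  4. A → V → J — V:chain[blocks] ⇒ blocked
  5. A → V ← X → J — V:collider[open]; X:fork[blocks] ⇒ blocked
  6. A ← N ← G → J — N:chain[open]; G:fork[blocks] ⇒ blocked
All paths are blocked; A ⊥ J | {C, G, V, X} holds.

Yes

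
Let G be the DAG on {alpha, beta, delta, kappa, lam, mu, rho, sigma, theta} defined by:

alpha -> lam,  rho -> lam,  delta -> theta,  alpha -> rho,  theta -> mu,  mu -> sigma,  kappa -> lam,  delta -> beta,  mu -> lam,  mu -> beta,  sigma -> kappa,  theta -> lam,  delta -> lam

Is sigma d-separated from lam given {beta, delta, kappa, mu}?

Enumerating the 6 paths from sigma to lam and testing each for blocking by {beta, delta, kappa, mu}:
  1. sigma ← mu → lam — mu:fork[blocks] ⇒ blocked
  2. sigma ← mu ← theta → lam — mu:chain[blocks]; theta:fork[open] ⇒ blocked
  3. sigma ← mu ← theta ← delta → lam — mu:chain[blocks]; theta:chain[open]; delta:fork[blocks] ⇒ blocked
  4. sigma ← mu → beta ← delta → lam — mu:fork[blocks]; beta:collider[open]; delta:fork[blocks] ⇒ blocked
  5. sigma ← mu → beta ← delta → theta → lam — mu:fork[blocks]; beta:collider[open]; delta:fork[blocks]; theta:chain[open] ⇒ blocked
  6. sigma → kappa → lam — kappa:chain[blocks] ⇒ blocked
Every path is blocked, so sigma and lam are d-separated given {beta, delta, kappa, mu}.

Yes — sigma and lam are d-separated given {beta, delta, kappa, mu}.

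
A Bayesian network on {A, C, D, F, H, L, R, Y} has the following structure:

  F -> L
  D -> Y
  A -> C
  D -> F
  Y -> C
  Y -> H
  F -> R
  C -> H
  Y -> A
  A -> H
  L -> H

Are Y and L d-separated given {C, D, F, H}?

No — Y and L are not d-separated given {C, D, F, H}.

6 paths connect Y and L; each must be blocked for d-separation to hold:
Path 1: Y → A → H ← L
  A is a chain and A is not conditioned on; H is a collider and H is conditioned on, which opens it — no node blocks this path, so it is active.
Path 2: Y → A → C → H ← L
  C is a chain here and C is conditioned on, so the path is blocked at C.
Path 3: Y → H ← L
  H is a collider and H is conditioned on, which opens it — no node blocks this path, so it is active.
Path 4: Y → C ← A → H ← L
  C is a collider and C is conditioned on, which opens it; A is a fork and A is not conditioned on; H is a collider and H is conditioned on, which opens it — no node blocks this path, so it is active.
Path 5: Y → C → H ← L
  C is a chain here and C is conditioned on, so the path is blocked at C.
Path 6: Y ← D → F → L
  D is a fork here and D is conditioned on, so the path is blocked at D.
Because an active path exists, Y and L are not d-separated.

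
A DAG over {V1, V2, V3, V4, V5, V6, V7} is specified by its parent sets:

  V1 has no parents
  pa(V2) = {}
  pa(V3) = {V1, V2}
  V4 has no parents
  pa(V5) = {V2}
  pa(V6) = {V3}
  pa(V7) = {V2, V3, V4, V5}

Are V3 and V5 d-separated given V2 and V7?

No

We examine all 4 paths between V3 and V5:
  1. V3 ← V2 → V5 — V2:fork[blocks] ⇒ blocked
  2. V3 ← V2 → V7 ← V5 — V2:fork[blocks]; V7:collider[open] ⇒ blocked
  3. V3 → V7 ← V2 → V5 — V7:collider[open]; V2:fork[blocks] ⇒ blocked
  4. V3 → V7 ← V5 — V7:collider[open] ⇒ active
At least one path is unblocked, so d-separation fails.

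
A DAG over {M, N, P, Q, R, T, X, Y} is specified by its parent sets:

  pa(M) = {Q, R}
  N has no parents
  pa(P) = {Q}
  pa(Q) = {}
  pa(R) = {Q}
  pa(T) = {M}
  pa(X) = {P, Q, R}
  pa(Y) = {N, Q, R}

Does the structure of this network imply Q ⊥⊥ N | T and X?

We examine all 5 paths between Q and N:
Path 1: Q → R → Y ← N
  Y is a collider here and neither Y nor any of its descendants is conditioned on, so the collider stays closed — the path is blocked at Y.
Path 2: Q → X ← R → Y ← N
  Y is a collider here and neither Y nor any of its descendants is conditioned on, so the collider stays closed — the path is blocked at Y.
Path 3: Q → Y ← N
  Y is a collider here and neither Y nor any of its descendants is conditioned on, so the collider stays closed — the path is blocked at Y.
Path 4: Q → M ← R → Y ← N
  Y is a collider here and neither Y nor any of its descendants is conditioned on, so the collider stays closed — the path is blocked at Y.
Path 5: Q → P → X ← R → Y ← N
  Y is a collider here and neither Y nor any of its descendants is conditioned on, so the collider stays closed — the path is blocked at Y.
Every path is blocked, so Q and N are d-separated given {T, X}.

Yes — Q and N are d-separated given {T, X}.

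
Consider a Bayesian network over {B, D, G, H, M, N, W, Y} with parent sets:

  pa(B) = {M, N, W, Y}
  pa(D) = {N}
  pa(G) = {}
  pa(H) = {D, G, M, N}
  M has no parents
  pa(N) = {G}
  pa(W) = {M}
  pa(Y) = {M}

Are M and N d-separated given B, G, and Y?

No

6 paths connect M and N; each must be blocked for d-separation to hold:
Path 1: M → W → B ← N
  W is a chain and W is not conditioned on; B is a collider and B is conditioned on, which opens it — no node blocks this path, so it is active.
Path 2: M → B ← N
  B is a collider and B is conditioned on, which opens it — no node blocks this path, so it is active.
Path 3: M → H ← G → N
  H is a collider here and neither H nor any of its descendants is conditioned on, so the collider stays closed — the path is blocked at H.
Path 4: M → H ← N
  H is a collider here and neither H nor any of its descendants is conditioned on, so the collider stays closed — the path is blocked at H.
Path 5: M → H ← D ← N
  H is a collider here and neither H nor any of its descendants is conditioned on, so the collider stays closed — the path is blocked at H.
Path 6: M → Y → B ← N
  Y is a chain here and Y is conditioned on, so the path is blocked at Y.
Since the path M → W → B ← N is active, M and N are not d-separated given {B, G, Y}.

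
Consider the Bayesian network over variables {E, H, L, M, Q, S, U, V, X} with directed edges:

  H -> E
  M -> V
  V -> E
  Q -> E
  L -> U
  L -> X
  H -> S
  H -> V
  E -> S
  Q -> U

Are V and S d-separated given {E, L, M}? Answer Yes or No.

No

We examine all 4 paths between V and S:
Path 1: V ← H → S
  H is a fork and H is not conditioned on — no node blocks this path, so it is active.
Path 2: V ← H → E → S
  E is a chain here and E is conditioned on, so the path is blocked at E.
Path 3: V → E ← H → S
  E is a collider and E is conditioned on, which opens it; H is a fork and H is not conditioned on — no node blocks this path, so it is active.
Path 4: V → E → S
  E is a chain here and E is conditioned on, so the path is blocked at E.
At least one path is unblocked, so d-separation fails.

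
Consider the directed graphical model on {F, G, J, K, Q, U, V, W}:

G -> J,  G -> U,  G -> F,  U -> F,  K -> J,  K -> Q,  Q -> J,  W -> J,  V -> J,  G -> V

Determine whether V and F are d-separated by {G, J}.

4 paths connect V and F; each must be blocked for d-separation to hold:
Path 1: V ← G → U → F
  G is a fork here and G is conditioned on, so the path is blocked at G.
Path 2: V ← G → F
  G is a fork here and G is conditioned on, so the path is blocked at G.
Path 3: V → J ← G → U → F
  G is a fork here and G is conditioned on, so the path is blocked at G.
Path 4: V → J ← G → F
  G is a fork here and G is conditioned on, so the path is blocked at G.
Every path is blocked, so V and F are d-separated given {G, J}.

Yes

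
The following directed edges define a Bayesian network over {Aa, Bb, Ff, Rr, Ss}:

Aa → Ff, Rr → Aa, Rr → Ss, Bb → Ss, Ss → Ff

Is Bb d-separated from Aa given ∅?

We examine all 2 paths between Bb and Aa:
  1. Bb → Ss → Ff ← Aa — Ss:chain[open]; Ff:collider[blocks] ⇒ blocked
  2. Bb → Ss ← Rr → Aa — Ss:collider[blocks]; Rr:fork[open] ⇒ blocked
Every path is blocked, so Bb and Aa are d-separated given ∅.

Yes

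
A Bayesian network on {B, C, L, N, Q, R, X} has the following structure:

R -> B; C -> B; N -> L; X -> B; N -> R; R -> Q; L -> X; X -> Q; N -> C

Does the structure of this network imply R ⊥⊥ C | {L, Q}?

Enumerating the 6 paths from R to C and testing each for blocking by {L, Q}:
  1. R → B ← C — B:collider[blocks] ⇒ blocked
  2. R → B ← X ← L ← N → C — B:collider[blocks]; X:chain[open]; L:chain[blocks]; N:fork[open] ⇒ blocked
  3. R ← N → L → X → B ← C — N:fork[open]; L:chain[blocks]; X:chain[open]; B:collider[blocks] ⇒ blocked
  4. R ← N → C — N:fork[open] ⇒ active
  5. R → Q ← X ← L ← N → C — Q:collider[open]; X:chain[open]; L:chain[blocks]; N:fork[open] ⇒ blocked
  6. R → Q ← X → B ← C — Q:collider[open]; X:fork[open]; B:collider[blocks] ⇒ blocked
Since the path R ← N → C is active, R and C are not d-separated given {L, Q}.

No — R and C are not d-separated given {L, Q}.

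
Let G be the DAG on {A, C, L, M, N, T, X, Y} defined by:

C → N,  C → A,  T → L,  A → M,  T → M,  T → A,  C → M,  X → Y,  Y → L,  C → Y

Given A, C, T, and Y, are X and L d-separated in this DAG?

Enumerating the 5 paths from X to L and testing each for blocking by {A, C, T, Y}:
  1. X → Y → L — Y:chain[blocks] ⇒ blocked
  2. X → Y ← C → A ← T → L — Y:collider[open]; C:fork[blocks]; A:collider[open]; T:fork[blocks] ⇒ blocked
  3. X → Y ← C → A → M ← T → L — Y:collider[open]; C:fork[blocks]; A:chain[blocks]; M:collider[blocks]; T:fork[blocks] ⇒ blocked
  4. X → Y ← C → M ← T → L — Y:collider[open]; C:fork[blocks]; M:collider[blocks]; T:fork[blocks] ⇒ blocked
  5. X → Y ← C → M ← A ← T → L — Y:collider[open]; C:fork[blocks]; M:collider[blocks]; A:chain[blocks]; T:fork[blocks] ⇒ blocked
All paths are blocked; X ⊥ L | {A, C, T, Y} holds.

Yes — X and L are d-separated given {A, C, T, Y}.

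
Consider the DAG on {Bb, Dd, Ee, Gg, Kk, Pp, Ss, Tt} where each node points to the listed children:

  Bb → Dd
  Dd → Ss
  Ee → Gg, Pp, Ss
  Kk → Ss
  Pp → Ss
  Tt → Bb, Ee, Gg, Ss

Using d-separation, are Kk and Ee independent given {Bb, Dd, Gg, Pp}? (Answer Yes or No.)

We examine all 6 paths between Kk and Ee:
Path 1: Kk → Ss ← Dd ← Bb ← Tt → Gg ← Ee
  Ss is a collider here and neither Ss nor any of its descendants is conditioned on, so the collider stays closed — the path is blocked at Ss.
Path 2: Kk → Ss ← Dd ← Bb ← Tt → Ee
  Ss is a collider here and neither Ss nor any of its descendants is conditioned on, so the collider stays closed — the path is blocked at Ss.
Path 3: Kk → Ss ← Pp ← Ee
  Ss is a collider here and neither Ss nor any of its descendants is conditioned on, so the collider stays closed — the path is blocked at Ss.
Path 4: Kk → Ss ← Ee
  Ss is a collider here and neither Ss nor any of its descendants is conditioned on, so the collider stays closed — the path is blocked at Ss.
Path 5: Kk → Ss ← Tt → Gg ← Ee
  Ss is a collider here and neither Ss nor any of its descendants is conditioned on, so the collider stays closed — the path is blocked at Ss.
Path 6: Kk → Ss ← Tt → Ee
  Ss is a collider here and neither Ss nor any of its descendants is conditioned on, so the collider stays closed — the path is blocked at Ss.
Every path is blocked, so Kk and Ee are d-separated given {Bb, Dd, Gg, Pp}.

Yes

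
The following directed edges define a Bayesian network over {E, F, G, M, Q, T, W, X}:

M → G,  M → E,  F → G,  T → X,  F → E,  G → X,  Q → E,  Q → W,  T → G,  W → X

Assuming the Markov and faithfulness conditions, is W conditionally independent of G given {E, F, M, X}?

No

There are 4 undirected paths between W and G; checking each against the conditioning set {E, F, M, X}:
Path 1: W → X ← G
  X is a collider and X is conditioned on, which opens it — no node blocks this path, so it is active.
Path 2: W → X ← T → G
  X is a collider and X is conditioned on, which opens it; T is a fork and T is not conditioned on — no node blocks this path, so it is active.
Path 3: W ← Q → E ← M → G
  M is a fork here and M is conditioned on, so the path is blocked at M.
Path 4: W ← Q → E ← F → G
  F is a fork here and F is conditioned on, so the path is blocked at F.
Because an active path exists, W and G are not d-separated.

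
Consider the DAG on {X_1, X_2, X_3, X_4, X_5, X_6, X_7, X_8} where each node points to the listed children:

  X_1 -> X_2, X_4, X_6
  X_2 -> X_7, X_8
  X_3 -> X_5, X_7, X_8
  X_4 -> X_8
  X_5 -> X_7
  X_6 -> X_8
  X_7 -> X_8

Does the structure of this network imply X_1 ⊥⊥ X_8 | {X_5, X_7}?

Enumerating the 6 paths from X_1 to X_8 and testing each for blocking by {X_5, X_7}:
Path 1: X_1 → X_4 → X_8
  X_4 is a chain and X_4 is not conditioned on — no node blocks this path, so it is active.
Path 2: X_1 → X_6 → X_8
  X_6 is a chain and X_6 is not conditioned on — no node blocks this path, so it is active.
Path 3: X_1 → X_2 → X_8
  X_2 is a chain and X_2 is not conditioned on — no node blocks this path, so it is active.
Path 4: X_1 → X_2 → X_7 → X_8
  X_7 is a chain here and X_7 is conditioned on, so the path is blocked at X_7.
Path 5: X_1 → X_2 → X_7 ← X_3 → X_8
  X_2 is a chain and X_2 is not conditioned on; X_7 is a collider and X_7 is conditioned on, which opens it; X_3 is a fork and X_3 is not conditioned on — no node blocks this path, so it is active.
Path 6: X_1 → X_2 → X_7 ← X_5 ← X_3 → X_8
  X_5 is a chain here and X_5 is conditioned on, so the path is blocked at X_5.
At least one path is unblocked, so d-separation fails.

No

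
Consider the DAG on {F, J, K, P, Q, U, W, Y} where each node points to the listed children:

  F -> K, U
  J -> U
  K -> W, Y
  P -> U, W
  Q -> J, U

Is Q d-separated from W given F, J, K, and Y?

Yes — Q and W are d-separated given {F, J, K, Y}.

4 paths connect Q and W; each must be blocked for d-separation to hold:
Path 1: Q → U ← P → W
  U is a collider here and neither U nor any of its descendants is conditioned on, so the collider stays closed — the path is blocked at U.
Path 2: Q → U ← F → K → W
  U is a collider here and neither U nor any of its descendants is conditioned on, so the collider stays closed — the path is blocked at U.
Path 3: Q → J → U ← P → W
  J is a chain here and J is conditioned on, so the path is blocked at J.
Path 4: Q → J → U ← F → K → W
  J is a chain here and J is conditioned on, so the path is blocked at J.
Since every path is blocked, d-separation holds.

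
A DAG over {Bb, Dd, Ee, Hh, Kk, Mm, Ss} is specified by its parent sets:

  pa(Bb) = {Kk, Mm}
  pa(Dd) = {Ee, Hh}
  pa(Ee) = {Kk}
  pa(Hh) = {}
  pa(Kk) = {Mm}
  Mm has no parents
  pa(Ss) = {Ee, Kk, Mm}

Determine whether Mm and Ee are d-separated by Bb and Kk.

6 paths connect Mm and Ee; each must be blocked for d-separation to hold:
  1. Mm → Bb ← Kk → Ss ← Ee — Bb:collider[open]; Kk:fork[blocks]; Ss:collider[blocks] ⇒ blocked
  2. Mm → Bb ← Kk → Ee — Bb:collider[open]; Kk:fork[blocks] ⇒ blocked
  3. Mm → Ss ← Ee — Ss:collider[blocks] ⇒ blocked
  4. Mm → Ss ← Kk → Ee — Ss:collider[blocks]; Kk:fork[blocks] ⇒ blocked
  5. Mm → Kk → Ss ← Ee — Kk:chain[blocks]; Ss:collider[blocks] ⇒ blocked
  6. Mm → Kk → Ee — Kk:chain[blocks] ⇒ blocked
Every path is blocked, so Mm and Ee are d-separated given {Bb, Kk}.

Yes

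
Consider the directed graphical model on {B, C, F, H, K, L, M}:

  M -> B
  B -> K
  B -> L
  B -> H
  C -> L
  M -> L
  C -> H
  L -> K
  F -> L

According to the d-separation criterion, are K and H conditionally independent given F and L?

No

6 paths connect K and H; each must be blocked for d-separation to hold:
Path 1: K ← L ← C → H
  L is a chain here and L is conditioned on, so the path is blocked at L.
Path 2: K ← L ← M → B → H
  L is a chain here and L is conditioned on, so the path is blocked at L.
Path 3: K ← L ← B → H
  L is a chain here and L is conditioned on, so the path is blocked at L.
Path 4: K ← B → L ← C → H
  B is a fork and B is not conditioned on; L is a collider and L is conditioned on, which opens it; C is a fork and C is not conditioned on — no node blocks this path, so it is active.
Path 5: K ← B → H
  B is a fork and B is not conditioned on — no node blocks this path, so it is active.
Path 6: K ← B ← M → L ← C → H
  B is a chain and B is not conditioned on; M is a fork and M is not conditioned on; L is a collider and L is conditioned on, which opens it; C is a fork and C is not conditioned on — no node blocks this path, so it is active.
Since the path K ← B → L ← C → H is active, K and H are not d-separated given {F, L}.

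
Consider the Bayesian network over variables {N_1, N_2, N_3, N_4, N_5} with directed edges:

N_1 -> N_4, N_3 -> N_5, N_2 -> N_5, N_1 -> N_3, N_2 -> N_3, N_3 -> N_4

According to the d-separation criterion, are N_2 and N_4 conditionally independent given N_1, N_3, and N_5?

Yes

There are 4 undirected paths between N_2 and N_4; checking each against the conditioning set {N_1, N_3, N_5}:
  1. N_2 → N_3 → N_4 — N_3:chain[blocks] ⇒ blocked
  2. N_2 → N_3 ← N_1 → N_4 — N_3:collider[open]; N_1:fork[blocks] ⇒ blocked
  3. N_2 → N_5 ← N_3 → N_4 — N_5:collider[open]; N_3:fork[blocks] ⇒ blocked
  4. N_2 → N_5 ← N_3 ← N_1 → N_4 — N_5:collider[open]; N_3:chain[blocks]; N_1:fork[blocks] ⇒ blocked
Every path is blocked, so N_2 and N_4 are d-separated given {N_1, N_3, N_5}.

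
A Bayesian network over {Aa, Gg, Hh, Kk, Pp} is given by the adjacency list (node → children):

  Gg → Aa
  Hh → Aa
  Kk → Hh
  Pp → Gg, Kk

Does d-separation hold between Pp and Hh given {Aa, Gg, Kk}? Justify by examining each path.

Yes — Pp and Hh are d-separated given {Aa, Gg, Kk}.

Enumerating the 2 paths from Pp to Hh and testing each for blocking by {Aa, Gg, Kk}:
Path 1: Pp → Kk → Hh
  Kk is a chain here and Kk is conditioned on, so the path is blocked at Kk.
Path 2: Pp → Gg → Aa ← Hh
  Gg is a chain here and Gg is conditioned on, so the path is blocked at Gg.
Every path is blocked, so Pp and Hh are d-separated given {Aa, Gg, Kk}.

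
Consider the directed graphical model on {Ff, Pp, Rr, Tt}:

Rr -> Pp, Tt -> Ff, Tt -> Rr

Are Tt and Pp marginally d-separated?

No

There is one path between Tt and Pp:
Path 1: Tt → Rr → Pp
  Rr is a chain and Rr is not conditioned on — no node blocks this path, so it is active.
At least one path is unblocked, so d-separation fails.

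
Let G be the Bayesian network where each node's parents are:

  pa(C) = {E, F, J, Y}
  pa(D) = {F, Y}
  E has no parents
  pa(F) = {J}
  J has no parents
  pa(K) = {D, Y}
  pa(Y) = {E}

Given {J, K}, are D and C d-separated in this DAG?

No

Enumerating the 6 paths from D to C and testing each for blocking by {J, K}:
Path 1: D → K ← Y ← E → C
  K is a collider and K is conditioned on, which opens it; Y is a chain and Y is not conditioned on; E is a fork and E is not conditioned on — no node blocks this path, so it is active.
Path 2: D → K ← Y → C
  K is a collider and K is conditioned on, which opens it; Y is a fork and Y is not conditioned on — no node blocks this path, so it is active.
Path 3: D ← Y ← E → C
  Y is a chain and Y is not conditioned on; E is a fork and E is not conditioned on — no node blocks this path, so it is active.
Path 4: D ← Y → C
  Y is a fork and Y is not conditioned on — no node blocks this path, so it is active.
Path 5: D ← F ← J → C
  J is a fork here and J is conditioned on, so the path is blocked at J.
Path 6: D ← F → C
  F is a fork and F is not conditioned on — no node blocks this path, so it is active.
Because an active path exists, D and C are not d-separated.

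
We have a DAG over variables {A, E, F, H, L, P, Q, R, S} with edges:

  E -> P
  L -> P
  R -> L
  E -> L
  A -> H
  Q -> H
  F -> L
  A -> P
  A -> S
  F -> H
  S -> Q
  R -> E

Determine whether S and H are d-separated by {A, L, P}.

No

There are 5 undirected paths between S and H; checking each against the conditioning set {A, L, P}:
Path 1: S ← A → P ← E → L ← F → H
  A is a fork here and A is conditioned on, so the path is blocked at A.
Path 2: S ← A → P ← E ← R → L ← F → H
  A is a fork here and A is conditioned on, so the path is blocked at A.
Path 3: S ← A → P ← L ← F → H
  A is a fork here and A is conditioned on, so the path is blocked at A.
Path 4: S ← A → H
  A is a fork here and A is conditioned on, so the path is blocked at A.
Path 5: S → Q → H
  Q is a chain and Q is not conditioned on — no node blocks this path, so it is active.
Since the path S → Q → H is active, S and H are not d-separated given {A, L, P}.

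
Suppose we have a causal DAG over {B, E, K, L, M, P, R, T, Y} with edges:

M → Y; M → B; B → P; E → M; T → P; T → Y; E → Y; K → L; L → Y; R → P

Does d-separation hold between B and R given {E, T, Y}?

3 paths connect B and R; each must be blocked for d-separation to hold:
Path 1: B → P ← R
  P is a collider here and neither P nor any of its descendants is conditioned on, so the collider stays closed — the path is blocked at P.
Path 2: B ← M ← E → Y ← T → P ← R
  E is a fork here and E is conditioned on, so the path is blocked at E.
Path 3: B ← M → Y ← T → P ← R
  T is a fork here and T is conditioned on, so the path is blocked at T.
Every path is blocked, so B and R are d-separated given {E, T, Y}.

Yes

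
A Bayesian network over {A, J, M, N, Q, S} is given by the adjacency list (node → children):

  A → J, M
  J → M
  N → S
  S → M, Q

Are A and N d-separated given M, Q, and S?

Yes

2 paths connect A and N; each must be blocked for d-separation to hold:
Path 1: A → J → M ← S ← N
  S is a chain here and S is conditioned on, so the path is blocked at S.
Path 2: A → M ← S ← N
  S is a chain here and S is conditioned on, so the path is blocked at S.
All paths are blocked; A ⊥ N | {M, Q, S} holds.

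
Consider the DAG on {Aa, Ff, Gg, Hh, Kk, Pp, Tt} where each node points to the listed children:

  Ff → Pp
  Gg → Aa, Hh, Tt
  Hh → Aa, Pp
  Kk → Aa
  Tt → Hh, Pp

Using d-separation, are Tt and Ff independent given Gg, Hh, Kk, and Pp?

We examine all 4 paths between Tt and Ff:
Path 1: Tt → Hh → Pp ← Ff
  Hh is a chain here and Hh is conditioned on, so the path is blocked at Hh.
Path 2: Tt ← Gg → Aa ← Hh → Pp ← Ff
  Gg is a fork here and Gg is conditioned on, so the path is blocked at Gg.
Path 3: Tt ← Gg → Hh → Pp ← Ff
  Gg is a fork here and Gg is conditioned on, so the path is blocked at Gg.
Path 4: Tt → Pp ← Ff
  Pp is a collider and Pp is conditioned on, which opens it — no node blocks this path, so it is active.
Because an active path exists, Tt and Ff are not d-separated.

No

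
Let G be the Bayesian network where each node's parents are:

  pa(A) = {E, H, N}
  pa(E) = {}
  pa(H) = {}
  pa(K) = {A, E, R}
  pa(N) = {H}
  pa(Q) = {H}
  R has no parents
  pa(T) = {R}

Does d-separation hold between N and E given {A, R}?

There are 4 undirected paths between N and E; checking each against the conditioning set {A, R}:
Path 1: N → A → K ← E
  A is a chain here and A is conditioned on, so the path is blocked at A.
Path 2: N → A ← E
  A is a collider and A is conditioned on, which opens it — no node blocks this path, so it is active.
Path 3: N ← H → A → K ← E
  A is a chain here and A is conditioned on, so the path is blocked at A.
Path 4: N ← H → A ← E
  H is a fork and H is not conditioned on; A is a collider and A is conditioned on, which opens it — no node blocks this path, so it is active.
At least one path is unblocked, so d-separation fails.

No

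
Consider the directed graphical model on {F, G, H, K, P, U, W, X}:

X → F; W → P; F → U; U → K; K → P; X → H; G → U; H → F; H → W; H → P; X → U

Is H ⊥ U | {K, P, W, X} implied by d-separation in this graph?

6 paths connect H and U; each must be blocked for d-separation to hold:
  1. H → W → P ← K ← U — W:chain[blocks]; P:collider[open]; K:chain[blocks] ⇒ blocked
  2. H ← X → F → U — X:fork[blocks]; F:chain[open] ⇒ blocked
  3. H ← X → U — X:fork[blocks] ⇒ blocked
  4. H → F ← X → U — F:collider[open]; X:fork[blocks] ⇒ blocked
  5. H → F → U — F:chain[open] ⇒ active
  6. H → P ← K ← U — P:collider[open]; K:chain[blocks] ⇒ blocked
Since the path H → F → U is active, H and U are not d-separated given {K, P, W, X}.

No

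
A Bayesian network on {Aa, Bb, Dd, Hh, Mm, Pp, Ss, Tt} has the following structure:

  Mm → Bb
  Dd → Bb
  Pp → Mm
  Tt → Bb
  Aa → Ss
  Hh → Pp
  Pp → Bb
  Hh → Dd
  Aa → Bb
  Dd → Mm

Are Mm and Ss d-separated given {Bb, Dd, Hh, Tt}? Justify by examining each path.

No

We examine all 5 paths between Mm and Ss:
  1. Mm ← Dd ← Hh → Pp → Bb ← Aa → Ss — Dd:chain[blocks]; Hh:fork[blocks]; Pp:chain[open]; Bb:collider[open]; Aa:fork[open] ⇒ blocked
  2. Mm ← Dd → Bb ← Aa → Ss — Dd:fork[blocks]; Bb:collider[open]; Aa:fork[open] ⇒ blocked
  3. Mm ← Pp ← Hh → Dd → Bb ← Aa → Ss — Pp:chain[open]; Hh:fork[blocks]; Dd:chain[blocks]; Bb:collider[open]; Aa:fork[open] ⇒ blocked
  4. Mm ← Pp → Bb ← Aa → Ss — Pp:fork[open]; Bb:collider[open]; Aa:fork[open] ⇒ active
  5. Mm → Bb ← Aa → Ss — Bb:collider[open]; Aa:fork[open] ⇒ active
Since the path Mm ← Pp → Bb ← Aa → Ss is active, Mm and Ss are not d-separated given {Bb, Dd, Hh, Tt}.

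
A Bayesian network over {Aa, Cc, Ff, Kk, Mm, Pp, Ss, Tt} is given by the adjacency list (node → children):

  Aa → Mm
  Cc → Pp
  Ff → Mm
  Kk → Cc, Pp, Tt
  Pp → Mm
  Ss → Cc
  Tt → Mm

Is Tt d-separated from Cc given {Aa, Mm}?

We examine all 4 paths between Tt and Cc:
Path 1: Tt ← Kk → Pp ← Cc
  Kk is a fork and Kk is not conditioned on; Pp is a collider and its descendant Mm is conditioned on, which opens it — no node blocks this path, so it is active.
Path 2: Tt ← Kk → Cc
  Kk is a fork and Kk is not conditioned on — no node blocks this path, so it is active.
Path 3: Tt → Mm ← Pp ← Cc
  Mm is a collider and Mm is conditioned on, which opens it; Pp is a chain and Pp is not conditioned on — no node blocks this path, so it is active.
Path 4: Tt → Mm ← Pp ← Kk → Cc
  Mm is a collider and Mm is conditioned on, which opens it; Pp is a chain and Pp is not conditioned on; Kk is a fork and Kk is not conditioned on — no node blocks this path, so it is active.
Since the path Tt ← Kk → Pp ← Cc is active, Tt and Cc are not d-separated given {Aa, Mm}.

No — Tt and Cc are not d-separated given {Aa, Mm}.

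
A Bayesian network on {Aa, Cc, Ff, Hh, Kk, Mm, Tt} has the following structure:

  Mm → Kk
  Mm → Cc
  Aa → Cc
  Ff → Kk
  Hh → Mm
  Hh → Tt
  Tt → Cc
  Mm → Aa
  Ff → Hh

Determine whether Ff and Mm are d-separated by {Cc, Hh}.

Yes

We examine all 4 paths between Ff and Mm:
Path 1: Ff → Kk ← Mm
  Kk is a collider here and neither Kk nor any of its descendants is conditioned on, so the collider stays closed — the path is blocked at Kk.
Path 2: Ff → Hh → Mm
  Hh is a chain here and Hh is conditioned on, so the path is blocked at Hh.
Path 3: Ff → Hh → Tt → Cc ← Mm
  Hh is a chain here and Hh is conditioned on, so the path is blocked at Hh.
Path 4: Ff → Hh → Tt → Cc ← Aa ← Mm
  Hh is a chain here and Hh is conditioned on, so the path is blocked at Hh.
All paths are blocked; Ff ⊥ Mm | {Cc, Hh} holds.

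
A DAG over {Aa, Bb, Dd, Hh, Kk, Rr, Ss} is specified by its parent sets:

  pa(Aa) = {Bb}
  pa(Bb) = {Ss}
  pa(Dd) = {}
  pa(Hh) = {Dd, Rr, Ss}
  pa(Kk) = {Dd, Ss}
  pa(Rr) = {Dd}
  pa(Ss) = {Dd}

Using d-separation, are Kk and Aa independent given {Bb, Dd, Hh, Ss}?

Yes — Kk and Aa are d-separated given {Bb, Dd, Hh, Ss}.

4 paths connect Kk and Aa; each must be blocked for d-separation to hold:
Path 1: Kk ← Dd → Rr → Hh ← Ss → Bb → Aa
  Dd is a fork here and Dd is conditioned on, so the path is blocked at Dd.
Path 2: Kk ← Dd → Hh ← Ss → Bb → Aa
  Dd is a fork here and Dd is conditioned on, so the path is blocked at Dd.
Path 3: Kk ← Dd → Ss → Bb → Aa
  Dd is a fork here and Dd is conditioned on, so the path is blocked at Dd.
Path 4: Kk ← Ss → Bb → Aa
  Ss is a fork here and Ss is conditioned on, so the path is blocked at Ss.
Every path is blocked, so Kk and Aa are d-separated given {Bb, Dd, Hh, Ss}.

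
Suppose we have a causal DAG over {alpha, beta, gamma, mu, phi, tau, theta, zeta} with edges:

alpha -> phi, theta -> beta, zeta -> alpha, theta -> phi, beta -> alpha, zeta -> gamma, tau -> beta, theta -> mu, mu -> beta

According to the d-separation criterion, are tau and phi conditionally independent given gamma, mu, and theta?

No

There are 3 undirected paths between tau and phi; checking each against the conditioning set {gamma, mu, theta}:
  1. tau → beta ← theta → phi — beta:collider[blocks]; theta:fork[blocks] ⇒ blocked
  2. tau → beta → alpha → phi — beta:chain[open]; alpha:chain[open] ⇒ active
  3. tau → beta ← mu ← theta → phi — beta:collider[blocks]; mu:chain[blocks]; theta:fork[blocks] ⇒ blocked
Because an active path exists, tau and phi are not d-separated.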